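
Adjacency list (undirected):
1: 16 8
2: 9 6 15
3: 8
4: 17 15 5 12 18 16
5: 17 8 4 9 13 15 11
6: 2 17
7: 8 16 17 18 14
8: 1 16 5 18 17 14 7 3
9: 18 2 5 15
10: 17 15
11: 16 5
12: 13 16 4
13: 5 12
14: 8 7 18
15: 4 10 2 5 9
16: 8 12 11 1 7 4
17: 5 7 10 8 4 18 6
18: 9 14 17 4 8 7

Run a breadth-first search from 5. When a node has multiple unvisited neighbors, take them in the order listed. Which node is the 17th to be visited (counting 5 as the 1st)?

Visit 5; enqueue 17, 8, 4, 9, 13, 15, 11 → queue [17, 8, 4, 9, 13, 15, 11]
Visit 17; enqueue 7, 10, 18, 6 → queue [8, 4, 9, 13, 15, 11, 7, 10, 18, 6]
Visit 8; enqueue 1, 16, 14, 3 → queue [4, 9, 13, 15, 11, 7, 10, 18, 6, 1, 16, 14, 3]
Visit 4; enqueue 12 → queue [9, 13, 15, 11, 7, 10, 18, 6, 1, 16, 14, 3, 12]
Visit 9; enqueue 2 → queue [13, 15, 11, 7, 10, 18, 6, 1, 16, 14, 3, 12, 2]
Visit 13 → queue [15, 11, 7, 10, 18, 6, 1, 16, 14, 3, 12, 2]
Visit 15 → queue [11, 7, 10, 18, 6, 1, 16, 14, 3, 12, 2]
Visit 11 → queue [7, 10, 18, 6, 1, 16, 14, 3, 12, 2]
Visit 7 → queue [10, 18, 6, 1, 16, 14, 3, 12, 2]
Visit 10 → queue [18, 6, 1, 16, 14, 3, 12, 2]
Visit 18 → queue [6, 1, 16, 14, 3, 12, 2]
Visit 6 → queue [1, 16, 14, 3, 12, 2]
Visit 1 → queue [16, 14, 3, 12, 2]
Visit 16 → queue [14, 3, 12, 2]
Visit 14 → queue [3, 12, 2]
Visit 3 → queue [12, 2]
Visit 12 → queue [2]
Visit 2 → queue []

Visit order: 5, 17, 8, 4, 9, 13, 15, 11, 7, 10, 18, 6, 1, 16, 14, 3, 12, 2

12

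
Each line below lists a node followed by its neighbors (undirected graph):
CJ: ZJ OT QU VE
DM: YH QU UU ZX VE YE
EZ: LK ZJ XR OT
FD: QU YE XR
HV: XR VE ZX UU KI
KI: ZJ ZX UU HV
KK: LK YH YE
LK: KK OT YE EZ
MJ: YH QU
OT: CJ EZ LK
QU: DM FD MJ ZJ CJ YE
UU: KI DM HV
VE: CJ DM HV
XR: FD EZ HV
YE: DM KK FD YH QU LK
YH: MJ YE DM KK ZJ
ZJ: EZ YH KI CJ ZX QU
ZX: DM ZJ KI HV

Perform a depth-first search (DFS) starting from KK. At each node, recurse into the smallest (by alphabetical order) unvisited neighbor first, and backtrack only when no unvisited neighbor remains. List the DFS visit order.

Visit KK
KK → LK
LK → EZ
EZ → OT
OT → CJ
CJ → QU
QU → DM
DM → UU
UU → HV
HV → KI
KI → ZJ
ZJ → YH
YH → MJ
YH → YE
YE → FD
FD → XR
ZJ → ZX
HV → VE

KK → LK → EZ → OT → CJ → QU → DM → UU → HV → KI → ZJ → YH → MJ → YE → FD → XR → ZX → VE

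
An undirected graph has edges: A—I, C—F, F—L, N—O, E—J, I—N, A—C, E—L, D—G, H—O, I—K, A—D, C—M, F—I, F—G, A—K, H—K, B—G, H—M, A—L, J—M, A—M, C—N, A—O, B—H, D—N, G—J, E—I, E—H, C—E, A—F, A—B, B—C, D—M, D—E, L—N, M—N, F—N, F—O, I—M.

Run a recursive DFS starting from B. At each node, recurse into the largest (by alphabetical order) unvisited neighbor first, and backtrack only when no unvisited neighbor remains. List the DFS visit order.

Visit B
B → H
H → O
O → N
N → M
M → J
J → G
G → F
F → L
L → E
E → I
I → K
K → A
A → D
A → C

B, H, O, N, M, J, G, F, L, E, I, K, A, D, C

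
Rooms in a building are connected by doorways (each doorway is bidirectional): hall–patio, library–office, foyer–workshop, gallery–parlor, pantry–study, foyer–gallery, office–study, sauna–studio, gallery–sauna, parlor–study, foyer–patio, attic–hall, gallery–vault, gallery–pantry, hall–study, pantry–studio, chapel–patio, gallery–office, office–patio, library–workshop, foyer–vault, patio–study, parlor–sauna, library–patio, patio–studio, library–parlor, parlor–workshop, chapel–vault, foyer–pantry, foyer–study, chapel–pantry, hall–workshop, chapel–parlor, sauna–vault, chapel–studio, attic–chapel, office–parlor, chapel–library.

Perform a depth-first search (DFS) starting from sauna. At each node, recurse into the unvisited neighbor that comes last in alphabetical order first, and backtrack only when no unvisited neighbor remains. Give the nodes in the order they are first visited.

Visit sauna
sauna → vault
vault → gallery
gallery → parlor
parlor → workshop
workshop → library
library → patio
patio → study
study → pantry
pantry → studio
studio → chapel
chapel → attic
attic → hall
pantry → foyer
study → office

sauna, vault, gallery, parlor, workshop, library, patio, study, pantry, studio, chapel, attic, hall, foyer, office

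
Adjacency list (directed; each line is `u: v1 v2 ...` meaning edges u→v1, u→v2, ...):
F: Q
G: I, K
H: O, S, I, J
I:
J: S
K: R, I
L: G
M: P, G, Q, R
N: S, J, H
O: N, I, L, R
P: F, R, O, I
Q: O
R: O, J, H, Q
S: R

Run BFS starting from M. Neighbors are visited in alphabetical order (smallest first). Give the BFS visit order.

Visit M; enqueue G, P, Q, R → queue [G, P, Q, R]
Visit G; enqueue I, K → queue [P, Q, R, I, K]
Visit P; enqueue F, O → queue [Q, R, I, K, F, O]
Visit Q → queue [R, I, K, F, O]
Visit R; enqueue H, J → queue [I, K, F, O, H, J]
Visit I → queue [K, F, O, H, J]
Visit K → queue [F, O, H, J]
Visit F → queue [O, H, J]
Visit O; enqueue L, N → queue [H, J, L, N]
Visit H; enqueue S → queue [J, L, N, S]
Visit J → queue [L, N, S]
Visit L → queue [N, S]
Visit N → queue [S]
Visit S → queue []

M, G, P, Q, R, I, K, F, O, H, J, L, N, S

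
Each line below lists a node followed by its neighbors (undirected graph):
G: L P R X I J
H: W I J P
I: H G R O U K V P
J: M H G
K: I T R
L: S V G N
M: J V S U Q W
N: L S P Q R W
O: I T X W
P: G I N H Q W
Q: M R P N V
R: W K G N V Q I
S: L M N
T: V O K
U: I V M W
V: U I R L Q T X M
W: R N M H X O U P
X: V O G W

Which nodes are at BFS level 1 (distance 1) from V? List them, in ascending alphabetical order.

Level 0: V
Level 1: I, L, M, Q, R, T, U, X
Level 2: G, H, J, K, N, O, P, S, W

I, L, M, Q, R, T, U, X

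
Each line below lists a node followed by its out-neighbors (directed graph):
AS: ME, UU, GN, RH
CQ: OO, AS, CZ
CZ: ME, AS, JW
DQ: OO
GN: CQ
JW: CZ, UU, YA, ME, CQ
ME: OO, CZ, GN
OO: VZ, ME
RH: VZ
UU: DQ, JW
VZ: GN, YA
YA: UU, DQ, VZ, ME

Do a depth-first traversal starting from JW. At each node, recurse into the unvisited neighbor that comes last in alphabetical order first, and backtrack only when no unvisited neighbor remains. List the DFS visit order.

JW, YA, VZ, GN, CQ, OO, ME, CZ, AS, UU, DQ, RH

Visit JW
JW → YA
YA → VZ
VZ → GN
GN → CQ
CQ → OO
OO → ME
ME → CZ
CZ → AS
AS → UU
UU → DQ
AS → RH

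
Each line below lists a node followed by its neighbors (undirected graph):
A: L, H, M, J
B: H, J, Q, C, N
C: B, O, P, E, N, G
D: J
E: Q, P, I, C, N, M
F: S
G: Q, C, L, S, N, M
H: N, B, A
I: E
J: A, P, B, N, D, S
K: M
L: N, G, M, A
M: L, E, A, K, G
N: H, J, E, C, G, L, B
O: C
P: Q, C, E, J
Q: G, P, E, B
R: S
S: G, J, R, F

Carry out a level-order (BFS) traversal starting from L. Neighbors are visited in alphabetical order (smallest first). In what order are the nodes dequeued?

Visit L; enqueue A, G, M, N → queue [A, G, M, N]
Visit A; enqueue H, J → queue [G, M, N, H, J]
Visit G; enqueue C, Q, S → queue [M, N, H, J, C, Q, S]
Visit M; enqueue E, K → queue [N, H, J, C, Q, S, E, K]
Visit N; enqueue B → queue [H, J, C, Q, S, E, K, B]
Visit H → queue [J, C, Q, S, E, K, B]
Visit J; enqueue D, P → queue [C, Q, S, E, K, B, D, P]
Visit C; enqueue O → queue [Q, S, E, K, B, D, P, O]
Visit Q → queue [S, E, K, B, D, P, O]
Visit S; enqueue F, R → queue [E, K, B, D, P, O, F, R]
Visit E; enqueue I → queue [K, B, D, P, O, F, R, I]
Visit K → queue [B, D, P, O, F, R, I]
Visit B → queue [D, P, O, F, R, I]
Visit D → queue [P, O, F, R, I]
Visit P → queue [O, F, R, I]
Visit O → queue [F, R, I]
Visit F → queue [R, I]
Visit R → queue [I]
Visit I → queue []

L → A → G → M → N → H → J → C → Q → S → E → K → B → D → P → O → F → R → I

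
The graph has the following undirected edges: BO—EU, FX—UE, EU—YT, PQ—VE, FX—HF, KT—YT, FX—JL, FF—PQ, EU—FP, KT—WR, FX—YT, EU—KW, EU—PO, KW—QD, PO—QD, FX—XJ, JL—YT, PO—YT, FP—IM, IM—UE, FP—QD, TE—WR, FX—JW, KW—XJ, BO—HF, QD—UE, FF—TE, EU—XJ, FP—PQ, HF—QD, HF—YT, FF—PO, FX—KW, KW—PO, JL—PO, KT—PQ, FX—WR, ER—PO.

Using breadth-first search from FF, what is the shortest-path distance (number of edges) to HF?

3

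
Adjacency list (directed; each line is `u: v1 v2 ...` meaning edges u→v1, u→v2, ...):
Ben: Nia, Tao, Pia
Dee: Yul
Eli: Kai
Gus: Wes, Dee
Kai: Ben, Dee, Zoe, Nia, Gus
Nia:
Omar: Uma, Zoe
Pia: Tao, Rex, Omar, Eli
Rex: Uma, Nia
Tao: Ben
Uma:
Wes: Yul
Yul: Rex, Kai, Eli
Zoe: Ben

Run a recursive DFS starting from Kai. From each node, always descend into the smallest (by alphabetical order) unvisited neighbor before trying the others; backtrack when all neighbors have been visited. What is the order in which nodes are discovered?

Kai, Ben, Nia, Pia, Eli, Omar, Uma, Zoe, Rex, Tao, Dee, Yul, Gus, Wes

Visit Kai
Kai → Ben
Ben → Nia
Ben → Pia
Pia → Eli
Pia → Omar
Omar → Uma
Omar → Zoe
Pia → Rex
Pia → Tao
Kai → Dee
Dee → Yul
Kai → Gus
Gus → Wes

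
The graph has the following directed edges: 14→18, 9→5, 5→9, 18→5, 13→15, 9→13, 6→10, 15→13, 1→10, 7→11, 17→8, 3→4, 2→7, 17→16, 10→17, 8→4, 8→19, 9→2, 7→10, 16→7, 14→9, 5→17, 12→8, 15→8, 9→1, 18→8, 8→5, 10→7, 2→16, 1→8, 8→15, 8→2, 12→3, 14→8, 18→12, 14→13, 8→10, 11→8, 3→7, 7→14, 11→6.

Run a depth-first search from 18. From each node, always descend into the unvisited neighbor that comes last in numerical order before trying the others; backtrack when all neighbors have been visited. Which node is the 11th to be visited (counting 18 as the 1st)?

14

Visit 18
18 → 12
12 → 8
8 → 19
8 → 15
15 → 13
8 → 10
10 → 17
17 → 16
16 → 7
7 → 14
14 → 9
9 → 5
9 → 2
9 → 1
7 → 11
11 → 6
8 → 4
12 → 3

Visit order: 18, 12, 8, 19, 15, 13, 10, 17, 16, 7, 14, 9, 5, 2, 1, 11, 6, 4, 3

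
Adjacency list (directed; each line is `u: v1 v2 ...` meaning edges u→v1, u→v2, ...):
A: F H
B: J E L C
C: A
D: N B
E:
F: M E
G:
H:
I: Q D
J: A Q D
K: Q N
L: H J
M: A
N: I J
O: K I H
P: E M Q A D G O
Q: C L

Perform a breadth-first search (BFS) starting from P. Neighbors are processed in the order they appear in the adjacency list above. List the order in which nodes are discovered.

P -> E -> M -> Q -> A -> D -> G -> O -> C -> L -> F -> H -> N -> B -> K -> I -> J

Visit P; enqueue E, M, Q, A, D, G, O → queue [E, M, Q, A, D, G, O]
Visit E → queue [M, Q, A, D, G, O]
Visit M → queue [Q, A, D, G, O]
Visit Q; enqueue C, L → queue [A, D, G, O, C, L]
Visit A; enqueue F, H → queue [D, G, O, C, L, F, H]
Visit D; enqueue N, B → queue [G, O, C, L, F, H, N, B]
Visit G → queue [O, C, L, F, H, N, B]
Visit O; enqueue K, I → queue [C, L, F, H, N, B, K, I]
Visit C → queue [L, F, H, N, B, K, I]
Visit L; enqueue J → queue [F, H, N, B, K, I, J]
Visit F → queue [H, N, B, K, I, J]
Visit H → queue [N, B, K, I, J]
Visit N → queue [B, K, I, J]
Visit B → queue [K, I, J]
Visit K → queue [I, J]
Visit I → queue [J]
Visit J → queue []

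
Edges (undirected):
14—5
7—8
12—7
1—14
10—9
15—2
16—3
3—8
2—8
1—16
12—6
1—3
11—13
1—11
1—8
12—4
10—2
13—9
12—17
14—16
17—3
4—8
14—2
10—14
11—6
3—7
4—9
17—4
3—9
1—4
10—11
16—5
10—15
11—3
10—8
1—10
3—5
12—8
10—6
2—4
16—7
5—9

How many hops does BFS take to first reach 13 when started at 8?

3

Level 0: 8
Level 1: 1, 2, 3, 4, 7, 10, 12
Level 2: 5, 6, 9, 11, 14, 15, 16, 17
Level 3: 13
13 first appears at level 3.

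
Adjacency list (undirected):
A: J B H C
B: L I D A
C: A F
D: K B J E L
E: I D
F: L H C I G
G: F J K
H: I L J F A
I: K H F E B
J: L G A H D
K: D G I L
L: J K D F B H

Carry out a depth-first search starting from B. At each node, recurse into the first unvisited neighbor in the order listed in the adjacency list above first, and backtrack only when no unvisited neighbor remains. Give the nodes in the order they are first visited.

B L J G F H I K D E A C

Visit B
B → L
L → J
J → G
G → F
F → H
H → I
I → K
K → D
D → E
H → A
A → C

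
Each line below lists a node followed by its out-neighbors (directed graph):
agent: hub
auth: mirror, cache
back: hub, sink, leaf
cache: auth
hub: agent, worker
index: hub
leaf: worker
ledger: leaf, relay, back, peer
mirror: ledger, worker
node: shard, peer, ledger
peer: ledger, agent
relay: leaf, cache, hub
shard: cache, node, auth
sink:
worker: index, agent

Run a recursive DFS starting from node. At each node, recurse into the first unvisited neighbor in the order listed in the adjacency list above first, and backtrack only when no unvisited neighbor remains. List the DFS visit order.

node, shard, cache, auth, mirror, ledger, leaf, worker, index, hub, agent, relay, back, sink, peer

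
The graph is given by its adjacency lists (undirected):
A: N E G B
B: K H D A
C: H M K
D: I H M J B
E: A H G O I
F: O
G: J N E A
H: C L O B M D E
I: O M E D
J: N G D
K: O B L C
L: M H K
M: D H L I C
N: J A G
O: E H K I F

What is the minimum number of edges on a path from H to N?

Level 0: H
Level 1: B, C, D, E, L, M, O
Level 2: A, F, G, I, J, K
Level 3: N
N first appears at level 3.

3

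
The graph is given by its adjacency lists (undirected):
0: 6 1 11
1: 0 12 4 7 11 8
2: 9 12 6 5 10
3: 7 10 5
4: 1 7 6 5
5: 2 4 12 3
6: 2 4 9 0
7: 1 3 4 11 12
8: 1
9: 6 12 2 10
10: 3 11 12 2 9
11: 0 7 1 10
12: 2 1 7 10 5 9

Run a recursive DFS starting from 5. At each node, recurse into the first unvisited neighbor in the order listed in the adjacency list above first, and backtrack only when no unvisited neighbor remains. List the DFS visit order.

Visit 5
5 → 2
2 → 9
9 → 6
6 → 4
4 → 1
1 → 0
0 → 11
11 → 7
7 → 3
3 → 10
10 → 12
1 → 8

5 -> 2 -> 9 -> 6 -> 4 -> 1 -> 0 -> 11 -> 7 -> 3 -> 10 -> 12 -> 8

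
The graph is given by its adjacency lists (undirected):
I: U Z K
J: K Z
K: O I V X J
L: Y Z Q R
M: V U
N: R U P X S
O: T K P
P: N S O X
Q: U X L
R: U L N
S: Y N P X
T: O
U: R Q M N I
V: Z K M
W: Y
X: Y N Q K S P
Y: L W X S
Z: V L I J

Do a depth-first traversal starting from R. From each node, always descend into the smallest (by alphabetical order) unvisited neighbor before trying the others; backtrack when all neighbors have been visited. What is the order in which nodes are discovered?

R → L → Q → U → I → K → J → Z → V → M → O → P → N → S → X → Y → W → T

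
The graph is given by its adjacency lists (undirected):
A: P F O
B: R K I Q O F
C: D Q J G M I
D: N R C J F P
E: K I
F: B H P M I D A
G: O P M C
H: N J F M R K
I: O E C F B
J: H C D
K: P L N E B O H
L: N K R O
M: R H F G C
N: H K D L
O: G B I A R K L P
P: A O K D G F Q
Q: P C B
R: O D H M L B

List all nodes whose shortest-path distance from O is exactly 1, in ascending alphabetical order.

A, B, G, I, K, L, P, R

Level 0: O
Level 1: A, B, G, I, K, L, P, R
Level 2: C, D, E, F, H, M, N, Q
Level 3: J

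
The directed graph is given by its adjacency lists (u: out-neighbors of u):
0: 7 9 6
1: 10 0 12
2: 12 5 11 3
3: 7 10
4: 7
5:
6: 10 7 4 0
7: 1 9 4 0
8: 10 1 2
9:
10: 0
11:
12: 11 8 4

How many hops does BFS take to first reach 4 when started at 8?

3

Level 0: 8
Level 1: 1, 2, 10
Level 2: 0, 3, 5, 11, 12
Level 3: 4, 6, 7, 9
4 first appears at level 3.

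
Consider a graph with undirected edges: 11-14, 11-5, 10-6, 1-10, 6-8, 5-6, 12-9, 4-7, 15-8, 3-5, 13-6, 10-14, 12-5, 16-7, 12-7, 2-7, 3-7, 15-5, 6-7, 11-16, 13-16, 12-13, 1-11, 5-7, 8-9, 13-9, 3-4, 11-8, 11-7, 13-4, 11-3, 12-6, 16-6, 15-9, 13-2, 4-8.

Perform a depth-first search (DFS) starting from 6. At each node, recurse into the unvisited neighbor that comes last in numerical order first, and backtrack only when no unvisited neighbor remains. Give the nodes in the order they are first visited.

Visit 6
6 → 16
16 → 13
13 → 12
12 → 9
9 → 15
15 → 8
8 → 11
11 → 14
14 → 10
10 → 1
11 → 7
7 → 5
5 → 3
3 → 4
7 → 2

6 → 16 → 13 → 12 → 9 → 15 → 8 → 11 → 14 → 10 → 1 → 7 → 5 → 3 → 4 → 2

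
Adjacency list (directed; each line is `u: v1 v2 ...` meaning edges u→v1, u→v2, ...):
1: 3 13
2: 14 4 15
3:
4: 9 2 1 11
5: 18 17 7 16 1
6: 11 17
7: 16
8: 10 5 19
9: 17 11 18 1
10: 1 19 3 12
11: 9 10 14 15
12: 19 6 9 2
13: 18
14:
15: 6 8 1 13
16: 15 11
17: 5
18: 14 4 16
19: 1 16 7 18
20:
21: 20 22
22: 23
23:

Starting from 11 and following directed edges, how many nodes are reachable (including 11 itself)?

BFS from 11 visits: 11, 15, 14, 10, 9, 13, 8, 6, 1, 19, 12, 3, 18, 17, 5, 16, 7, 2, 4
Reachable nodes: 19 of 23 total.

19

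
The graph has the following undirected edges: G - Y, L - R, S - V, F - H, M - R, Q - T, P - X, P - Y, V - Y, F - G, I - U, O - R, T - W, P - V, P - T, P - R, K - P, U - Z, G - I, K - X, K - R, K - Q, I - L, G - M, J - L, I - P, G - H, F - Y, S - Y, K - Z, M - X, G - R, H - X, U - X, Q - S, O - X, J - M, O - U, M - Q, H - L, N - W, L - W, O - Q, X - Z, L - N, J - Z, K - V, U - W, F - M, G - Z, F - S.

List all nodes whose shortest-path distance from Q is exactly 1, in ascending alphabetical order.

K, M, O, S, T

Level 0: Q
Level 1: K, M, O, S, T
Level 2: F, G, J, P, R, U, V, W, X, Y, Z
Level 3: H, I, L, N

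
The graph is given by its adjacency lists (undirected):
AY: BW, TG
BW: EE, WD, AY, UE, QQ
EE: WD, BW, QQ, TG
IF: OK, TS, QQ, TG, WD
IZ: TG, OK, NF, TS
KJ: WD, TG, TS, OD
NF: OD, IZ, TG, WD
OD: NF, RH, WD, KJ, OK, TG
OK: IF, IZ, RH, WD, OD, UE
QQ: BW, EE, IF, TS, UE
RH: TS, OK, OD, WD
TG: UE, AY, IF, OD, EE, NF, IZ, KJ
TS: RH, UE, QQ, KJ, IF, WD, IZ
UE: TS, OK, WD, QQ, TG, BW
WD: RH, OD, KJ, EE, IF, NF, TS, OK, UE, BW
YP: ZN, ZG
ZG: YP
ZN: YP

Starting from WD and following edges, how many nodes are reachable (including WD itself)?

BFS from WD visits: WD, UE, TS, RH, OK, OD, NF, KJ, IF, EE, BW, TG, QQ, IZ, AY
Reachable nodes: 15 of 18 total.

15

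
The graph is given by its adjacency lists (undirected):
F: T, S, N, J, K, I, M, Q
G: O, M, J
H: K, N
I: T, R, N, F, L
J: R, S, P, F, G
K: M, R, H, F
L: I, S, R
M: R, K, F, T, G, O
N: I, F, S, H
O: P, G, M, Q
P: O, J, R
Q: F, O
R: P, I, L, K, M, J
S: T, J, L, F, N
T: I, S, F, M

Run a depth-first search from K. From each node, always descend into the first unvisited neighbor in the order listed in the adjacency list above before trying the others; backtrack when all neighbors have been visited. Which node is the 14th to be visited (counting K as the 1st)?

Visit K
K → M
M → R
R → P
P → O
O → G
G → J
J → S
S → T
T → I
I → N
N → F
F → Q
N → H
I → L

Visit order: K, M, R, P, O, G, J, S, T, I, N, F, Q, H, L

H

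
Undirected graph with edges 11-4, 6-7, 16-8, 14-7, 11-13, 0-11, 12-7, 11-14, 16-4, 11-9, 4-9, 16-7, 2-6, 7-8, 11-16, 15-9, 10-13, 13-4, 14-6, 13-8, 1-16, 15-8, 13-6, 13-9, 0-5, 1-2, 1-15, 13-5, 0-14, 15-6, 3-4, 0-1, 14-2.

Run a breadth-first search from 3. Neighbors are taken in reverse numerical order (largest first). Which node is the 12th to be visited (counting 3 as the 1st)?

5

Visit 3; enqueue 4 → queue [4]
Visit 4; enqueue 16, 13, 11, 9 → queue [16, 13, 11, 9]
Visit 16; enqueue 8, 7, 1 → queue [13, 11, 9, 8, 7, 1]
Visit 13; enqueue 10, 6, 5 → queue [11, 9, 8, 7, 1, 10, 6, 5]
Visit 11; enqueue 14, 0 → queue [9, 8, 7, 1, 10, 6, 5, 14, 0]
Visit 9; enqueue 15 → queue [8, 7, 1, 10, 6, 5, 14, 0, 15]
Visit 8 → queue [7, 1, 10, 6, 5, 14, 0, 15]
Visit 7; enqueue 12 → queue [1, 10, 6, 5, 14, 0, 15, 12]
Visit 1; enqueue 2 → queue [10, 6, 5, 14, 0, 15, 12, 2]
Visit 10 → queue [6, 5, 14, 0, 15, 12, 2]
Visit 6 → queue [5, 14, 0, 15, 12, 2]
Visit 5 → queue [14, 0, 15, 12, 2]
Visit 14 → queue [0, 15, 12, 2]
Visit 0 → queue [15, 12, 2]
Visit 15 → queue [12, 2]
Visit 12 → queue [2]
Visit 2 → queue []

Visit order: 3, 4, 16, 13, 11, 9, 8, 7, 1, 10, 6, 5, 14, 0, 15, 12, 2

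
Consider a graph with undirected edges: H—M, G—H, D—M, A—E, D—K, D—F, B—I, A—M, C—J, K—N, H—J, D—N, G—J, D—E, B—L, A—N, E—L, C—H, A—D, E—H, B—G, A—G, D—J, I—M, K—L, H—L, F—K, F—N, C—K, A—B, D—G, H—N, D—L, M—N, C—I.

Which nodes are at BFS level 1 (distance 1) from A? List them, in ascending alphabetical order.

Level 0: A
Level 1: B, D, E, G, M, N
Level 2: F, H, I, J, K, L
Level 3: C

B, D, E, G, M, N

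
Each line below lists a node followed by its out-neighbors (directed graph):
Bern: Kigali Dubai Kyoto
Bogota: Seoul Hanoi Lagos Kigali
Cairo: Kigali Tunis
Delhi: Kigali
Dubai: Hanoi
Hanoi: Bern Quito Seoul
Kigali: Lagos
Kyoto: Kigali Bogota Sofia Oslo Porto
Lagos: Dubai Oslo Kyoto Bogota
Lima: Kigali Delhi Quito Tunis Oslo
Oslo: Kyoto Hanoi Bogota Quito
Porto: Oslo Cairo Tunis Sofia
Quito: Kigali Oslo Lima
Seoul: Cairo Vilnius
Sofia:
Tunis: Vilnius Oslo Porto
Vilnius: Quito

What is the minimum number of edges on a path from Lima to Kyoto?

Level 0: Lima
Level 1: Delhi, Kigali, Oslo, Quito, Tunis
Level 2: Bogota, Hanoi, Kyoto, Lagos, Porto, Vilnius
Level 3: Bern, Cairo, Dubai, Seoul, Sofia
Kyoto first appears at level 2.

2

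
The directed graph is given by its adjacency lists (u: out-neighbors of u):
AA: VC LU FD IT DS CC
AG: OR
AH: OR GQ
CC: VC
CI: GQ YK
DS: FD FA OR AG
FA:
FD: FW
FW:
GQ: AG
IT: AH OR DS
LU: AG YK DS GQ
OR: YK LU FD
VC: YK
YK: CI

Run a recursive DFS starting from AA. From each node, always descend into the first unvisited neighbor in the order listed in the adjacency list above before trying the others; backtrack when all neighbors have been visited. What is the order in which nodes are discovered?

Visit AA
AA → VC
VC → YK
YK → CI
CI → GQ
GQ → AG
AG → OR
OR → LU
LU → DS
DS → FD
FD → FW
DS → FA
AA → IT
IT → AH
AA → CC

AA, VC, YK, CI, GQ, AG, OR, LU, DS, FD, FW, FA, IT, AH, CC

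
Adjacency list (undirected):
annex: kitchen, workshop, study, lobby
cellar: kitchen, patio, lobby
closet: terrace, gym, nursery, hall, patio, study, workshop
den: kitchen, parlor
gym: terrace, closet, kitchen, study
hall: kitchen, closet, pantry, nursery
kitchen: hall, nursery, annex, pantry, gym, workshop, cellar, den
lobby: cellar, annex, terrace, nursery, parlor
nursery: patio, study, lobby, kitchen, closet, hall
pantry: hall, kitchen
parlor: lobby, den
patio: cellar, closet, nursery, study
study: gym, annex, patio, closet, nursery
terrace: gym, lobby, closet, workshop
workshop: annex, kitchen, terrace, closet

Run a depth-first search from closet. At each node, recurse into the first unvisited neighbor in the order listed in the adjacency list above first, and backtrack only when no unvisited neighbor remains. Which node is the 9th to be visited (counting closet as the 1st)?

Visit closet
closet → terrace
terrace → gym
gym → kitchen
kitchen → hall
hall → pantry
hall → nursery
nursery → patio
patio → cellar
cellar → lobby
lobby → annex
annex → workshop
annex → study
lobby → parlor
parlor → den

Visit order: closet, terrace, gym, kitchen, hall, pantry, nursery, patio, cellar, lobby, annex, workshop, study, parlor, den

cellar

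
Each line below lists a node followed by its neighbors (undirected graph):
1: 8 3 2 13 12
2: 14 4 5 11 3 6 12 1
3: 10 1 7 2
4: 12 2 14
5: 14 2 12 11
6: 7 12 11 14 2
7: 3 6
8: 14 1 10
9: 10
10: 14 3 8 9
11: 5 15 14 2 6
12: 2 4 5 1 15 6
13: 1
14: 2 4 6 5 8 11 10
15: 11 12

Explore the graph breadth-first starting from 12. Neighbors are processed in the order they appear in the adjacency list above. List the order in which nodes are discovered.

Visit 12; enqueue 2, 4, 5, 1, 15, 6 → queue [2, 4, 5, 1, 15, 6]
Visit 2; enqueue 14, 11, 3 → queue [4, 5, 1, 15, 6, 14, 11, 3]
Visit 4 → queue [5, 1, 15, 6, 14, 11, 3]
Visit 5 → queue [1, 15, 6, 14, 11, 3]
Visit 1; enqueue 8, 13 → queue [15, 6, 14, 11, 3, 8, 13]
Visit 15 → queue [6, 14, 11, 3, 8, 13]
Visit 6; enqueue 7 → queue [14, 11, 3, 8, 13, 7]
Visit 14; enqueue 10 → queue [11, 3, 8, 13, 7, 10]
Visit 11 → queue [3, 8, 13, 7, 10]
Visit 3 → queue [8, 13, 7, 10]
Visit 8 → queue [13, 7, 10]
Visit 13 → queue [7, 10]
Visit 7 → queue [10]
Visit 10; enqueue 9 → queue [9]
Visit 9 → queue []

12 2 4 5 1 15 6 14 11 3 8 13 7 10 9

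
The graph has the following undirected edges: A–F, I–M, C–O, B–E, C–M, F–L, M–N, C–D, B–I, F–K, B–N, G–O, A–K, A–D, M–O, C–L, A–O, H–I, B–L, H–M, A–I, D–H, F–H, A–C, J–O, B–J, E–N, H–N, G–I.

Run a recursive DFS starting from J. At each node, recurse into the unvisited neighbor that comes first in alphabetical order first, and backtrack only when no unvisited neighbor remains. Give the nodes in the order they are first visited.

Visit J
J → B
B → E
E → N
N → H
H → D
D → A
A → C
C → L
L → F
F → K
C → M
M → I
I → G
G → O

J -> B -> E -> N -> H -> D -> A -> C -> L -> F -> K -> M -> I -> G -> O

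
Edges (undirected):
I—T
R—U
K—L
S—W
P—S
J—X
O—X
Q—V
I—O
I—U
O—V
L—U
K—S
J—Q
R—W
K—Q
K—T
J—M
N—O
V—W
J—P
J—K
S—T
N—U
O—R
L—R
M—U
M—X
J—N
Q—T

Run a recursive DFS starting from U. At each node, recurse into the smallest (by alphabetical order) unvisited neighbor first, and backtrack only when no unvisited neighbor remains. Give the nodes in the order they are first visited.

Visit U
U → I
I → O
O → N
N → J
J → K
K → L
L → R
R → W
W → S
S → P
S → T
T → Q
Q → V
J → M
M → X

U, I, O, N, J, K, L, R, W, S, P, T, Q, V, M, X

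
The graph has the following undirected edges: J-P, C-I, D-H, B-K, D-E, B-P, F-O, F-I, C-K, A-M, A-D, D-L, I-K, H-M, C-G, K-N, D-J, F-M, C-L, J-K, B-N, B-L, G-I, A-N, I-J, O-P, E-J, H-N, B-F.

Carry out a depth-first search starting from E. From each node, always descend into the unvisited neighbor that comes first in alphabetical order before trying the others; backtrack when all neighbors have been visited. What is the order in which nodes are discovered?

E -> D -> A -> M -> F -> B -> K -> C -> G -> I -> J -> P -> O -> L -> N -> H

Visit E
E → D
D → A
A → M
M → F
F → B
B → K
K → C
C → G
G → I
I → J
J → P
P → O
C → L
K → N
N → H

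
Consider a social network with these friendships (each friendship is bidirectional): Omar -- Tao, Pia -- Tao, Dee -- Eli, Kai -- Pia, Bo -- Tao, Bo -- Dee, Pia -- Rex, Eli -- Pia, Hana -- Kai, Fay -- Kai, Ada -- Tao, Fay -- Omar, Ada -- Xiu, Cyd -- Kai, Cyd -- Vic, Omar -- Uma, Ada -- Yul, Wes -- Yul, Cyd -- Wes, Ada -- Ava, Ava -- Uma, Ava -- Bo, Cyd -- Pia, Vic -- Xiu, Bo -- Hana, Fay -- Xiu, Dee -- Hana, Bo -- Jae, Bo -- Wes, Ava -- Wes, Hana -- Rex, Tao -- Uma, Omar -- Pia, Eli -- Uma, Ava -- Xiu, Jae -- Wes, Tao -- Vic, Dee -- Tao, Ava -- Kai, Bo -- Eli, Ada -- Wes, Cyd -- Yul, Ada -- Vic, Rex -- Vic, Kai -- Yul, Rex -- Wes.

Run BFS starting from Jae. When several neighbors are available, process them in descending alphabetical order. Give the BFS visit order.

Jae → Wes → Bo → Yul → Rex → Cyd → Ava → Ada → Tao → Hana → Eli → Dee → Kai → Vic → Pia → Xiu → Uma → Omar → Fay

Visit Jae; enqueue Wes, Bo → queue [Wes, Bo]
Visit Wes; enqueue Yul, Rex, Cyd, Ava, Ada → queue [Bo, Yul, Rex, Cyd, Ava, Ada]
Visit Bo; enqueue Tao, Hana, Eli, Dee → queue [Yul, Rex, Cyd, Ava, Ada, Tao, Hana, Eli, Dee]
Visit Yul; enqueue Kai → queue [Rex, Cyd, Ava, Ada, Tao, Hana, Eli, Dee, Kai]
Visit Rex; enqueue Vic, Pia → queue [Cyd, Ava, Ada, Tao, Hana, Eli, Dee, Kai, Vic, Pia]
Visit Cyd → queue [Ava, Ada, Tao, Hana, Eli, Dee, Kai, Vic, Pia]
Visit Ava; enqueue Xiu, Uma → queue [Ada, Tao, Hana, Eli, Dee, Kai, Vic, Pia, Xiu, Uma]
Visit Ada → queue [Tao, Hana, Eli, Dee, Kai, Vic, Pia, Xiu, Uma]
Visit Tao; enqueue Omar → queue [Hana, Eli, Dee, Kai, Vic, Pia, Xiu, Uma, Omar]
Visit Hana → queue [Eli, Dee, Kai, Vic, Pia, Xiu, Uma, Omar]
Visit Eli → queue [Dee, Kai, Vic, Pia, Xiu, Uma, Omar]
Visit Dee → queue [Kai, Vic, Pia, Xiu, Uma, Omar]
Visit Kai; enqueue Fay → queue [Vic, Pia, Xiu, Uma, Omar, Fay]
Visit Vic → queue [Pia, Xiu, Uma, Omar, Fay]
Visit Pia → queue [Xiu, Uma, Omar, Fay]
Visit Xiu → queue [Uma, Omar, Fay]
Visit Uma → queue [Omar, Fay]
Visit Omar → queue [Fay]
Visit Fay → queue []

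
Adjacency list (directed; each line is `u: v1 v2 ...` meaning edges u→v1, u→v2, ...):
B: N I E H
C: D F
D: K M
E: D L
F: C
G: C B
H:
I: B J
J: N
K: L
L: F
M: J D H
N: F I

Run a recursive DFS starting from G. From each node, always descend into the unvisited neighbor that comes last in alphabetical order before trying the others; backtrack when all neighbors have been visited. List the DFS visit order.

G, C, F, D, M, J, N, I, B, H, E, L, K

Visit G
G → C
C → F
C → D
D → M
M → J
J → N
N → I
I → B
B → H
B → E
E → L
D → K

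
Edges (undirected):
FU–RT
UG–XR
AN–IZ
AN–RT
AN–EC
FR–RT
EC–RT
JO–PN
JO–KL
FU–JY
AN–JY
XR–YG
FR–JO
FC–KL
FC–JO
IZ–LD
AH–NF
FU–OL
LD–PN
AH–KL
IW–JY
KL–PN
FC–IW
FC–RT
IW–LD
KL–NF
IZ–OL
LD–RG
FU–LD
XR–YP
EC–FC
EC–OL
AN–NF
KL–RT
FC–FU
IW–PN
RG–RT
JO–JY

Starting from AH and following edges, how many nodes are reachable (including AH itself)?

BFS from AH visits: AH, KL, NF, FC, JO, PN, RT, AN, EC, FU, IW, FR, JY, LD, RG, IZ, OL
Reachable nodes: 17 of 21 total.

17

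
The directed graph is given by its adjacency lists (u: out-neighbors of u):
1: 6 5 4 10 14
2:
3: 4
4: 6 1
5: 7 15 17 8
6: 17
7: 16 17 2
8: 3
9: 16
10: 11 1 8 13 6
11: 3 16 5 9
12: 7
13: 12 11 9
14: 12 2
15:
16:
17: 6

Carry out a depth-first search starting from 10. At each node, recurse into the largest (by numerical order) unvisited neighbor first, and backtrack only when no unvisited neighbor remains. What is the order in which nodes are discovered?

Visit 10
10 → 13
13 → 12
12 → 7
7 → 17
17 → 6
7 → 16
7 → 2
13 → 11
11 → 9
11 → 5
5 → 15
5 → 8
8 → 3
3 → 4
4 → 1
1 → 14

10, 13, 12, 7, 17, 6, 16, 2, 11, 9, 5, 15, 8, 3, 4, 1, 14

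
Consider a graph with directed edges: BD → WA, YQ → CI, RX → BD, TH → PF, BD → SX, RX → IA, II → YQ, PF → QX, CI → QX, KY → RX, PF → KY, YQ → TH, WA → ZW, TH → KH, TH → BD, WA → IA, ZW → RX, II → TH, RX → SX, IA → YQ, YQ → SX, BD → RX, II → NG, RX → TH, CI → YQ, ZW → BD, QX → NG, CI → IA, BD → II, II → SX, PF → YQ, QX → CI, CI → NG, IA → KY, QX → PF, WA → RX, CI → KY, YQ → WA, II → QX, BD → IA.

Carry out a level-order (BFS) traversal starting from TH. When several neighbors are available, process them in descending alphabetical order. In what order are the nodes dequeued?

TH → PF → KH → BD → YQ → QX → KY → WA → SX → RX → II → IA → CI → NG → ZW

Visit TH; enqueue PF, KH, BD → queue [PF, KH, BD]
Visit PF; enqueue YQ, QX, KY → queue [KH, BD, YQ, QX, KY]
Visit KH → queue [BD, YQ, QX, KY]
Visit BD; enqueue WA, SX, RX, II, IA → queue [YQ, QX, KY, WA, SX, RX, II, IA]
Visit YQ; enqueue CI → queue [QX, KY, WA, SX, RX, II, IA, CI]
Visit QX; enqueue NG → queue [KY, WA, SX, RX, II, IA, CI, NG]
Visit KY → queue [WA, SX, RX, II, IA, CI, NG]
Visit WA; enqueue ZW → queue [SX, RX, II, IA, CI, NG, ZW]
Visit SX → queue [RX, II, IA, CI, NG, ZW]
Visit RX → queue [II, IA, CI, NG, ZW]
Visit II → queue [IA, CI, NG, ZW]
Visit IA → queue [CI, NG, ZW]
Visit CI → queue [NG, ZW]
Visit NG → queue [ZW]
Visit ZW → queue []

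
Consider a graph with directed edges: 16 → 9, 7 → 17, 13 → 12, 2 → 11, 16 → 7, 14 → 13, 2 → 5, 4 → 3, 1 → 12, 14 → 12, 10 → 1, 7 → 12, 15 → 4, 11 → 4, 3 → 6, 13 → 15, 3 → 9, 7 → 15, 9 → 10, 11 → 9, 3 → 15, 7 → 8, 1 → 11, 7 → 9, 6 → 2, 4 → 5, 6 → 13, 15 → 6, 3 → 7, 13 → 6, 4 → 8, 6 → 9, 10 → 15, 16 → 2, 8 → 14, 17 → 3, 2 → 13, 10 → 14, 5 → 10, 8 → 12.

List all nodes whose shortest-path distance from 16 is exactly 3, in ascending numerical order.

Level 0: 16
Level 1: 2, 7, 9
Level 2: 5, 8, 10, 11, 12, 13, 15, 17
Level 3: 1, 3, 4, 6, 14

1, 3, 4, 6, 14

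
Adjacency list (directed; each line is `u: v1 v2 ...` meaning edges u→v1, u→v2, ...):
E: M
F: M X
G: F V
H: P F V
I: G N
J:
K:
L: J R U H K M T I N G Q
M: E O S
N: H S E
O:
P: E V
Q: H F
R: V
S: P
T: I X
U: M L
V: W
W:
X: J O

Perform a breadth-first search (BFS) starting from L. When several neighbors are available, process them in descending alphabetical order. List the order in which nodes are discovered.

L, U, T, R, Q, N, M, K, J, I, H, G, X, V, F, S, E, O, P, W

Visit L; enqueue U, T, R, Q, N, M, K, J, I, H, G → queue [U, T, R, Q, N, M, K, J, I, H, G]
Visit U → queue [T, R, Q, N, M, K, J, I, H, G]
Visit T; enqueue X → queue [R, Q, N, M, K, J, I, H, G, X]
Visit R; enqueue V → queue [Q, N, M, K, J, I, H, G, X, V]
Visit Q; enqueue F → queue [N, M, K, J, I, H, G, X, V, F]
Visit N; enqueue S, E → queue [M, K, J, I, H, G, X, V, F, S, E]
Visit M; enqueue O → queue [K, J, I, H, G, X, V, F, S, E, O]
Visit K → queue [J, I, H, G, X, V, F, S, E, O]
Visit J → queue [I, H, G, X, V, F, S, E, O]
Visit I → queue [H, G, X, V, F, S, E, O]
Visit H; enqueue P → queue [G, X, V, F, S, E, O, P]
Visit G → queue [X, V, F, S, E, O, P]
Visit X → queue [V, F, S, E, O, P]
Visit V; enqueue W → queue [F, S, E, O, P, W]
Visit F → queue [S, E, O, P, W]
Visit S → queue [E, O, P, W]
Visit E → queue [O, P, W]
Visit O → queue [P, W]
Visit P → queue [W]
Visit W → queue []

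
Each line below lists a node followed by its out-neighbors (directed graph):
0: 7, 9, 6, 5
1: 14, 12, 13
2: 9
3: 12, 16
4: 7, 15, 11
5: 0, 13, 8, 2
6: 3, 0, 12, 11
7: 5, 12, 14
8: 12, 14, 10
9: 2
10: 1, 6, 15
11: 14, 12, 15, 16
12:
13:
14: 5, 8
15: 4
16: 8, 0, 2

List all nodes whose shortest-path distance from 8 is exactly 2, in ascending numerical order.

Level 0: 8
Level 1: 10, 12, 14
Level 2: 1, 5, 6, 15
Level 3: 0, 2, 3, 4, 11, 13
Level 4: 7, 9, 16

1, 5, 6, 15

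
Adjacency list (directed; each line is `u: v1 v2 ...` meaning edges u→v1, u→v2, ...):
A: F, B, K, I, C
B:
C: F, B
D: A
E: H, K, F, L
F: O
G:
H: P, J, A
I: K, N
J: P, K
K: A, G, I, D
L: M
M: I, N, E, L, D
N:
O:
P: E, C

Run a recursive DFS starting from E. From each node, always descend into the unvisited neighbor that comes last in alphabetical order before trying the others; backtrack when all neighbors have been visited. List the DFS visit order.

E, L, M, N, I, K, G, D, A, F, O, C, B, H, P, J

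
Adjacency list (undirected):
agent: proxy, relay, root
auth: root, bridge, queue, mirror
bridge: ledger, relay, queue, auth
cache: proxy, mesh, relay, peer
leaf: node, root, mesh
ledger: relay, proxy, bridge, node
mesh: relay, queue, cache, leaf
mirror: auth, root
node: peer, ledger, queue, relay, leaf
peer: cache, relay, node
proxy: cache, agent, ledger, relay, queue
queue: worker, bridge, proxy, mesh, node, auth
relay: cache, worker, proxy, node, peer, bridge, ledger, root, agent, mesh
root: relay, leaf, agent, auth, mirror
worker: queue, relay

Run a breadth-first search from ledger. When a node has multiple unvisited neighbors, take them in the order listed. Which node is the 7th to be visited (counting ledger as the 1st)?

Visit ledger; enqueue relay, proxy, bridge, node → queue [relay, proxy, bridge, node]
Visit relay; enqueue cache, worker, peer, root, agent, mesh → queue [proxy, bridge, node, cache, worker, peer, root, agent, mesh]
Visit proxy; enqueue queue → queue [bridge, node, cache, worker, peer, root, agent, mesh, queue]
Visit bridge; enqueue auth → queue [node, cache, worker, peer, root, agent, mesh, queue, auth]
Visit node; enqueue leaf → queue [cache, worker, peer, root, agent, mesh, queue, auth, leaf]
Visit cache → queue [worker, peer, root, agent, mesh, queue, auth, leaf]
Visit worker → queue [peer, root, agent, mesh, queue, auth, leaf]
Visit peer → queue [root, agent, mesh, queue, auth, leaf]
Visit root; enqueue mirror → queue [agent, mesh, queue, auth, leaf, mirror]
Visit agent → queue [mesh, queue, auth, leaf, mirror]
Visit mesh → queue [queue, auth, leaf, mirror]
Visit queue → queue [auth, leaf, mirror]
Visit auth → queue [leaf, mirror]
Visit leaf → queue [mirror]
Visit mirror → queue []

Visit order: ledger, relay, proxy, bridge, node, cache, worker, peer, root, agent, mesh, queue, auth, leaf, mirror

worker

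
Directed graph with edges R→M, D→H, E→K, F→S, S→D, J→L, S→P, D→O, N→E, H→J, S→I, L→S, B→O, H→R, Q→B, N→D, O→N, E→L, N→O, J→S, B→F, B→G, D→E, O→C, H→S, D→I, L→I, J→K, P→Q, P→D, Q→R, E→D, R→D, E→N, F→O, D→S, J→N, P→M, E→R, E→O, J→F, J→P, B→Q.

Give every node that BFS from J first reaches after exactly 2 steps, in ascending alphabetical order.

Level 0: J
Level 1: F, K, L, N, P, S
Level 2: D, E, I, M, O, Q
Level 3: B, C, H, R
Level 4: G

D, E, I, M, O, Q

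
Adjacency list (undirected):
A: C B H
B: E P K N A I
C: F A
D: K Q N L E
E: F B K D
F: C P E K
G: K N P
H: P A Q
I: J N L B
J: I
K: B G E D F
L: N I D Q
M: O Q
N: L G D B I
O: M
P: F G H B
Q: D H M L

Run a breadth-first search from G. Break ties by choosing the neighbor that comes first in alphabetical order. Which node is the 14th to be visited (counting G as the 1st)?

C

Visit G; enqueue K, N, P → queue [K, N, P]
Visit K; enqueue B, D, E, F → queue [N, P, B, D, E, F]
Visit N; enqueue I, L → queue [P, B, D, E, F, I, L]
Visit P; enqueue H → queue [B, D, E, F, I, L, H]
Visit B; enqueue A → queue [D, E, F, I, L, H, A]
Visit D; enqueue Q → queue [E, F, I, L, H, A, Q]
Visit E → queue [F, I, L, H, A, Q]
Visit F; enqueue C → queue [I, L, H, A, Q, C]
Visit I; enqueue J → queue [L, H, A, Q, C, J]
Visit L → queue [H, A, Q, C, J]
Visit H → queue [A, Q, C, J]
Visit A → queue [Q, C, J]
Visit Q; enqueue M → queue [C, J, M]
Visit C → queue [J, M]
Visit J → queue [M]
Visit M; enqueue O → queue [O]
Visit O → queue []

Visit order: G, K, N, P, B, D, E, F, I, L, H, A, Q, C, J, M, O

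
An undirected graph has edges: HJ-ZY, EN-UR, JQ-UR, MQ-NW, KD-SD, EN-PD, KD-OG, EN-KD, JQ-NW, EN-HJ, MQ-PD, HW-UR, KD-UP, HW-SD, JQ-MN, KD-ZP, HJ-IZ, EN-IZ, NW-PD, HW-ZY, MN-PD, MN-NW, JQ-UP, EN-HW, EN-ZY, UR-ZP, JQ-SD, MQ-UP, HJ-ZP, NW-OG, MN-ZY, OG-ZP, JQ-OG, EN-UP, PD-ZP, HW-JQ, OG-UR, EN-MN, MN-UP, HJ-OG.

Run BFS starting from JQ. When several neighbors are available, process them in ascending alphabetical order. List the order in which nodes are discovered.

JQ, HW, MN, NW, OG, SD, UP, UR, EN, ZY, PD, MQ, HJ, KD, ZP, IZ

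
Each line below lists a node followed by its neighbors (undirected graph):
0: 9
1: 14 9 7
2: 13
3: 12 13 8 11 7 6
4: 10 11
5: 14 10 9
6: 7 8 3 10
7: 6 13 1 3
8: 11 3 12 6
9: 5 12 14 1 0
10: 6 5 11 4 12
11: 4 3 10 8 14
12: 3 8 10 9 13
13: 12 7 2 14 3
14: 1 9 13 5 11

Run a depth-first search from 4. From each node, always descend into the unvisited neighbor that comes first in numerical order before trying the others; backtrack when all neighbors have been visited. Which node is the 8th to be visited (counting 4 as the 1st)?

3

Visit 4
4 → 10
10 → 5
5 → 9
9 → 0
9 → 1
1 → 7
7 → 3
3 → 6
6 → 8
8 → 11
11 → 14
14 → 13
13 → 2
13 → 12

Visit order: 4, 10, 5, 9, 0, 1, 7, 3, 6, 8, 11, 14, 13, 2, 12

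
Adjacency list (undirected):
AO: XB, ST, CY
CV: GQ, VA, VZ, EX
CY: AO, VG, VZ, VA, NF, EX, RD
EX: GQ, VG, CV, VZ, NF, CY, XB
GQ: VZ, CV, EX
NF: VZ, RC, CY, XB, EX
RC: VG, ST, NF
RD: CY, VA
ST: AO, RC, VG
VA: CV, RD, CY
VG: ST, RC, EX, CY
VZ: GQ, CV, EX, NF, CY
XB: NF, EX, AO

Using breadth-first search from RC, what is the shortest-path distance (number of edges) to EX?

Level 0: RC
Level 1: NF, ST, VG
Level 2: AO, CY, EX, VZ, XB
Level 3: CV, GQ, RD, VA
EX first appears at level 2.

2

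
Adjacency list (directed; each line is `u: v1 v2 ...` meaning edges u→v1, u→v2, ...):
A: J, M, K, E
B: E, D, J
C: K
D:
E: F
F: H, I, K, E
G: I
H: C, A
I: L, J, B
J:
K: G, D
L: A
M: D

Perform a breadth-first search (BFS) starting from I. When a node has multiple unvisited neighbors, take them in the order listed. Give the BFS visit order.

Visit I; enqueue L, J, B → queue [L, J, B]
Visit L; enqueue A → queue [J, B, A]
Visit J → queue [B, A]
Visit B; enqueue E, D → queue [A, E, D]
Visit A; enqueue M, K → queue [E, D, M, K]
Visit E; enqueue F → queue [D, M, K, F]
Visit D → queue [M, K, F]
Visit M → queue [K, F]
Visit K; enqueue G → queue [F, G]
Visit F; enqueue H → queue [G, H]
Visit G → queue [H]
Visit H; enqueue C → queue [C]
Visit C → queue []

I → L → J → B → A → E → D → M → K → F → G → H → C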